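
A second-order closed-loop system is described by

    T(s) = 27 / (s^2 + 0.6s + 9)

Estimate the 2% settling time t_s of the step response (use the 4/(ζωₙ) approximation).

t_s ≈ 13.33 s

Comparing s^2 + 0.6s + 9 to s^2 + 2ζωₙs + ωₙ²: ωₙ = 3 rad/s and ζ = 0.6/(2·3) = 0.1.
ζωₙ = 0.6/2 = 0.3, so t_s ≈ 4/(ζωₙ) = 4/0.3 ≈ 13.33 s.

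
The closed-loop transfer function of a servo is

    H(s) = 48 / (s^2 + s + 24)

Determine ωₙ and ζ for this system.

Compare the denominator to the standard form s^2 + 2ζωₙs + ωₙ².
ωₙ² = 24, so ωₙ = √24 ≈ 4.899 rad/s.
2ζωₙ = 1, so ζ = 1/(2·√24) ≈ 0.1021.

ωₙ ≈ 4.899 rad/s, ζ ≈ 0.1021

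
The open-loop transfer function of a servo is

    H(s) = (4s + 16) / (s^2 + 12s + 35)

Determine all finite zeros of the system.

s = -4

Set the numerator to zero: 4s + 16 = 0, i.e. 4·(s + 4) = 0.
So s = -4.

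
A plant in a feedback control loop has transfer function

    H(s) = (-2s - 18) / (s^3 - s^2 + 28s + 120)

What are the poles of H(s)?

The poles are the roots of the denominator s^3 - s^2 + 28s + 120 = 0.
Trying s = -3: the polynomial evaluates to 0, so (s + 3) is a factor.
Dividing out leaves s^2 - 4s + 40 = 0.
The quadratic formula then gives s = 2 ± 6j.

s = 2 + 6j, 2 - 6j, -3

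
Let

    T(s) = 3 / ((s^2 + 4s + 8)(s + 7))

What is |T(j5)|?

Substitute s = j5: numerator = 3, denominator = -219 + j55.
|T(j5)| = |3| / |-219 + j55| = 3 / 225.80 ≈ 0.01329.

|T(j5)| ≈ 0.01329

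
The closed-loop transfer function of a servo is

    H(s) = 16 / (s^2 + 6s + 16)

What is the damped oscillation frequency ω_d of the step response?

ω_d ≈ 2.646 rad/s

Comparing s^2 + 6s + 16 to s^2 + 2ζωₙs + ωₙ²: ωₙ = 4 rad/s and ζ = 6/(2·4) = 0.75.
ζωₙ = 6/2 = 3, so ω_d = ωₙ√(1−ζ²) = √(ωₙ² − (ζωₙ)²) = √(16 − 3²) = √7 ≈ 2.646 rad/s.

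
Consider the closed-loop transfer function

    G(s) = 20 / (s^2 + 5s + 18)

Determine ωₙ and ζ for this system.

ωₙ ≈ 4.243 rad/s, ζ ≈ 0.5893

Compare the denominator to the standard form s^2 + 2ζωₙs + ωₙ².
ωₙ² = 18, so ωₙ = √18 ≈ 4.243 rad/s.
2ζωₙ = 5, so ζ = 5/(2·√18) ≈ 0.5893.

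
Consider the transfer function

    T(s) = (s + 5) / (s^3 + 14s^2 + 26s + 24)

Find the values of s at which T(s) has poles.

The poles are the roots of the denominator s^3 + 14s^2 + 26s + 24 = 0.
Trying s = -12: the polynomial evaluates to 0, so (s + 12) is a factor.
Dividing out leaves s^2 + 2s + 2 = 0.
The quadratic formula then gives s = -1 ± 1j.

s = -1 + j, -1 - j, -12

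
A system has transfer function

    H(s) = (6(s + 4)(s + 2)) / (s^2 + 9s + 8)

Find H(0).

Set s = 0: H(0) = (48) / (8) = 6.

H(0) = 6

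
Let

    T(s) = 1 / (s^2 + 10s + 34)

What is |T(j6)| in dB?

Substitute s = j6: numerator = 1, denominator = -2 + j60.
|T(j6)| = |1| / |-2 + j60| = 1 / 60.033 ≈ 0.01666.
In decibels: 20·log₁₀(0.01666) ≈ -35.6 dB.

|T(j6)|_dB ≈ -35.6 dB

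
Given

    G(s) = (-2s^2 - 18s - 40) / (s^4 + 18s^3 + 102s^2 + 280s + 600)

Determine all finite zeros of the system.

s = -4, -5

Set the numerator to zero: -2s^2 - 18s - 40 = 0, i.e. -2·(s^2 + 9s + 20) = 0.
Factoring: (s + 4)(s + 5) = 0.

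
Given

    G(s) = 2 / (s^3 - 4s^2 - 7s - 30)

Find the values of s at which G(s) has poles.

s = 6, -1 + 2j, -1 - 2j

The poles are the roots of the denominator s^3 - 4s^2 - 7s - 30 = 0.
Trying s = 6: the polynomial evaluates to 0, so (s - 6) is a factor.
Dividing out leaves s^2 + 2s + 5 = 0.
The quadratic formula then gives s = -1 ± 2j.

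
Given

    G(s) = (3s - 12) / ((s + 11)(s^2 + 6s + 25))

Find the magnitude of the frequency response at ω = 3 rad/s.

|G(j3)| ≈ 0.05463

Substitute s = j3: numerator = -12 + j9, denominator = 122 + j246.
|G(j3)| = |-12 + j9| / |122 + j246| = 15 / 274.59 ≈ 0.05463.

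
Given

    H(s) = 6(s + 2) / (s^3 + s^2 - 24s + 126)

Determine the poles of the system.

The poles are the roots of the denominator s^3 + s^2 - 24s + 126 = 0.
Trying s = -7: the polynomial evaluates to 0, so (s + 7) is a factor.
Dividing out leaves s^2 - 6s + 18 = 0.
The quadratic formula then gives s = 3 ± 3j.

s = 3 + 3j, 3 - 3j, -7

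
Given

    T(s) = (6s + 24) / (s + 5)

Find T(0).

Set s = 0: T(0) = (24) / (5) = 24/5.

T(0) = 24/5 ≈ 4.800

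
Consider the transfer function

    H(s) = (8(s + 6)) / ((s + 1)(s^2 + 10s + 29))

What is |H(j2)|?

|H(j2)| ≈ 0.7068

Substitute s = j2: numerator = 48 + j16, denominator = -15 + j70.
|H(j2)| = |48 + j16| / |-15 + j70| = 50.596 / 71.589 ≈ 0.7068.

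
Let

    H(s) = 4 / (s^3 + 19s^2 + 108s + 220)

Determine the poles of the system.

s = -4 ± 2j, -11

The poles are the roots of the denominator s^3 + 19s^2 + 108s + 220 = 0.
Trying s = -11: the polynomial evaluates to 0, so (s + 11) is a factor.
Dividing out leaves s^2 + 8s + 20 = 0.
The quadratic formula then gives s = -4 ± 2j.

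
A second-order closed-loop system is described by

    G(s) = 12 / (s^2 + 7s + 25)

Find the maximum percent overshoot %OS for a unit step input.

Comparing s^2 + 7s + 25 to s^2 + 2ζωₙs + ωₙ²: ωₙ = 5 rad/s and ζ = 7/(2·5) = 0.7.
%OS = 100·exp(−πζ/√(1−ζ²)) = 100·exp(−π·0.7/√(1−0.7²)) ≈ 4.60%.

%OS ≈ 4.60%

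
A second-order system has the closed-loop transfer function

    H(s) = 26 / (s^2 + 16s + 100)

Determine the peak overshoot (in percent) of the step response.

Comparing s^2 + 16s + 100 to s^2 + 2ζωₙs + ωₙ²: ωₙ = 10 rad/s and ζ = 16/(2·10) = 0.8.
%OS = 100·exp(−πζ/√(1−ζ²)) = 100·exp(−π·0.8/√(1−0.8²)) ≈ 1.52%.

%OS ≈ 1.52%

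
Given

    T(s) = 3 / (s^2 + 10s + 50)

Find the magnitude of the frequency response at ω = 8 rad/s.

Substitute s = j8: numerator = 3, denominator = -14 + j80.
|T(j8)| = |3| / |-14 + j80| = 3 / 81.216 ≈ 0.03694.

|T(j8)| ≈ 0.03694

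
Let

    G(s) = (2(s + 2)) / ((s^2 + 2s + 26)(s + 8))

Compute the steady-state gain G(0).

G(0) = 1/52 ≈ 0.01923

At s = 0 each factor (s + a) contributes a and each (s^2 + bs + c) contributes c.
G(0) = 2·(2) / ((26) · (8)) = 4/208 = 1/52.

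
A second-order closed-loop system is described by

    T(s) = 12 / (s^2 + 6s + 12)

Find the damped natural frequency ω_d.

Comparing s^2 + 6s + 12 to s^2 + 2ζωₙs + ωₙ²: ωₙ = √12 ≈ 3.464 rad/s and ζ = 6/(2·√12) ≈ 0.8660.
ζωₙ = 6/2 = 3, so ω_d = ωₙ√(1−ζ²) = √(ωₙ² − (ζωₙ)²) = √(12 − 3²) = √3 ≈ 1.732 rad/s.

ω_d ≈ 1.732 rad/s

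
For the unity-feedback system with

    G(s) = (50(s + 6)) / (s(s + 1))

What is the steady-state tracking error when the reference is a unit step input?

G(s) has one pole at the origin.
This is a Type 1 system; for a step input the steady-state error is zero.

e_ss = 0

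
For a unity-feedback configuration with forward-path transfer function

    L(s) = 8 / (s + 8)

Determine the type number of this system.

Type 0

The denominator has no factor of s at the origin — no free integrator — so this is a Type 0 system.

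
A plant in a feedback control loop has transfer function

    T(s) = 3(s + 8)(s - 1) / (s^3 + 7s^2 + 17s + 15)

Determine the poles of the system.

The poles are the roots of the denominator s^3 + 7s^2 + 17s + 15 = 0.
Trying s = -3: the polynomial evaluates to 0, so (s + 3) is a factor.
Dividing out leaves s^2 + 4s + 5 = 0.
The quadratic formula then gives s = -2 ± 1j.

s = -3, -2 + j, -2 - j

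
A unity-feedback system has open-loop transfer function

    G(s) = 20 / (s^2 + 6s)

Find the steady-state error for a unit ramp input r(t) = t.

G(s) has one pole at the origin.
This is a Type 1 system. Kv = lim_{s→0} s·G(s) = 20/6 = 10/3.
e_ss = 1/Kv = 1/(10/3) = 3/10 ≈ 0.3000.

e_ss = 0.3000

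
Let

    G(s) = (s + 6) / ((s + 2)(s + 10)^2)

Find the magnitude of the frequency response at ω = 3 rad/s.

|G(j3)| ≈ 0.01707

Substitute s = j3: numerator = 6 + j3, denominator = 2 + j393.
|G(j3)| = |6 + j3| / |2 + j393| = 6.7082 / 393.01 ≈ 0.01707.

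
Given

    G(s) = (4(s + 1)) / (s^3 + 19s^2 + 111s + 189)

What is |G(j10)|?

Substitute s = j10: numerator = 4 + j40, denominator = -1711 + j110.
|G(j10)| = |4 + j40| / |-1711 + j110| = 40.200 / 1714.5 ≈ 0.02345.

|G(j10)| ≈ 0.02345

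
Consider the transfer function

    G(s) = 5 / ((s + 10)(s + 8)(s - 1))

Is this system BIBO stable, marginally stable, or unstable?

The poles can be read from the denominator factors: s = -10, -8, 1.
Since the pole(s) at s = 1 lie in the right half-plane, the system is unstable.

unstable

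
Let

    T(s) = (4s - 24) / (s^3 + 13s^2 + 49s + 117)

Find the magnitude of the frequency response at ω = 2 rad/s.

Substitute s = j2: numerator = -24 + j8, denominator = 65 + j90.
|T(j2)| = |-24 + j8| / |65 + j90| = 25.298 / 111.02 ≈ 0.2279.

|T(j2)| ≈ 0.2279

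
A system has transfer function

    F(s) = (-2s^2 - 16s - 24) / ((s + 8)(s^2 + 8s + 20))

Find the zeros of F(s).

Set the numerator to zero: -2s^2 - 16s - 24 = 0, i.e. -2·(s^2 + 8s + 12) = 0.
Factoring: (s + 2)(s + 6) = 0.

s = -2, -6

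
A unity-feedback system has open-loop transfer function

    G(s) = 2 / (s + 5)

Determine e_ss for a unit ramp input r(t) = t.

e_ss = ∞

G(s) has no poles at the origin.
This is a Type 0 system; Kv = lim_{s→0} s·G(s) = 0, so the steady-state error for a ramp input is infinite.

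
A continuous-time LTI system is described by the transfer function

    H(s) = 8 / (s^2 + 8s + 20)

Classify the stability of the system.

stable

The denominator s^2 + 8s + 20 factors as (s^2 + 8s + 20), giving poles at s = -4 ± 2j.
Since all poles lie strictly in the left half-plane, the system is stable.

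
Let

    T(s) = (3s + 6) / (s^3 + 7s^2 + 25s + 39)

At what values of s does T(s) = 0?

Set the numerator to zero: 3s + 6 = 0, i.e. 3·(s + 2) = 0.
So s = -2.

s = -2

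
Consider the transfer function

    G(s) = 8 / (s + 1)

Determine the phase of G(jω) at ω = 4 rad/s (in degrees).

At s = j4: numerator = 8, denominator = 1 + j4.
∠G = ∠num − ∠den = 0° − (75.964°) = -75.96°.

∠G(j4) ≈ -75.96°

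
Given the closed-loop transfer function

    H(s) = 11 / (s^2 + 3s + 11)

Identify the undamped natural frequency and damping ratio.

ωₙ ≈ 3.317 rad/s, ζ ≈ 0.4523

Compare the denominator to the standard form s^2 + 2ζωₙs + ωₙ².
ωₙ² = 11, so ωₙ = √11 ≈ 3.317 rad/s.
2ζωₙ = 3, so ζ = 3/(2·√11) ≈ 0.4523.
With ζ = 0.4523 the response is underdamped.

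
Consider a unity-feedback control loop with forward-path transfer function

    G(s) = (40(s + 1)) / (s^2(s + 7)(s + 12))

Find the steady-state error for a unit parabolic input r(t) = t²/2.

G(s) has 2 poles at the origin.
This is a Type 2 system. Ka = lim_{s→0} s^2·G(s) = 40/84 = 10/21.
e_ss = 1/Ka = 1/(10/21) = 21/10 ≈ 2.100.

e_ss = 2.100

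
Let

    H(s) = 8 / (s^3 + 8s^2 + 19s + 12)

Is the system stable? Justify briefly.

stable

The denominator s^3 + 8s^2 + 19s + 12 factors as (s + 1)(s + 3)(s + 4), giving poles at s = -1, -3, -4.
Since all poles lie strictly in the left half-plane, the system is stable.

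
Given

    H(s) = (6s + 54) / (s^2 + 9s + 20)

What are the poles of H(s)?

s = -5, -4

The poles are the roots of the denominator s^2 + 9s + 20 = 0.
Factoring: (s + 5)(s + 4) = 0, so s = -5 and s = -4.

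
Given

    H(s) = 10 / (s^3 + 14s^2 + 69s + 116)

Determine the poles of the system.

The poles are the roots of the denominator s^3 + 14s^2 + 69s + 116 = 0.
Trying s = -4: the polynomial evaluates to 0, so (s + 4) is a factor.
Dividing out leaves s^2 + 10s + 29 = 0.
The quadratic formula then gives s = -5 ± 2j.

s = -5 + 2j, -5 - 2j, -4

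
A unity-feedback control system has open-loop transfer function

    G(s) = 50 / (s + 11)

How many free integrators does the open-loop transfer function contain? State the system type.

The denominator has no factor of s at the origin — no free integrator — so this is a Type 0 system.

Type 0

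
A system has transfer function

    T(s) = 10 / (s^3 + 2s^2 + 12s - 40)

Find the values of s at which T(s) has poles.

s = 2, -2 ± 4j

The poles are the roots of the denominator s^3 + 2s^2 + 12s - 40 = 0.
Trying s = 2: the polynomial evaluates to 0, so (s - 2) is a factor.
Dividing out leaves s^2 + 4s + 20 = 0.
The quadratic formula then gives s = -2 ± 4j.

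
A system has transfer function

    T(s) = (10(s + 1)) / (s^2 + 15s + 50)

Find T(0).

Set s = 0: T(0) = (10) / (50) = 1/5.

T(0) = 1/5 ≈ 0.2000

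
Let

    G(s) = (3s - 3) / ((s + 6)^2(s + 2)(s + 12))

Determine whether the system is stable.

stable

The poles can be read from the denominator factors: s = -6, -6, -2, -12.
Since all poles lie strictly in the left half-plane, the system is stable.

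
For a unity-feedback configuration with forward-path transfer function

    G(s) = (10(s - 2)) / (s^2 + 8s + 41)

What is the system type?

The denominator has no factor of s at the origin — no free integrator — so this is a Type 0 system.

Type 0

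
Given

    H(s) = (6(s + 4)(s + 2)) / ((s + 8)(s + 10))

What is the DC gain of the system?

At s = 0 each factor (s + a) contributes a and each (s^2 + bs + c) contributes c.
H(0) = 6·(4) · (2) / ((8) · (10)) = 48/80 = 3/5.

H(0) = 3/5 ≈ 0.6000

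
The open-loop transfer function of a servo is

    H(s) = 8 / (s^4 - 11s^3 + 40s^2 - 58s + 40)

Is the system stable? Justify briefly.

unstable

The denominator s^4 - 11s^3 + 40s^2 - 58s + 40 factors as (s^2 - 2s + 2)(s - 5)(s - 4), giving poles at s = 1 + j, 1 - j, 5, 4.
Since the pole(s) at s = 1 ± j, 5, 4 lie in the right half-plane, the system is unstable.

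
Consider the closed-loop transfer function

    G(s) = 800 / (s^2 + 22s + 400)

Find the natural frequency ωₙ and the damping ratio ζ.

Compare the denominator to the standard form s^2 + 2ζωₙs + ωₙ².
ωₙ² = 400, so ωₙ = 20 rad/s.
2ζωₙ = 22, so ζ = 22/(2·20) = 0.55.

ωₙ = 20 rad/s, ζ = 0.55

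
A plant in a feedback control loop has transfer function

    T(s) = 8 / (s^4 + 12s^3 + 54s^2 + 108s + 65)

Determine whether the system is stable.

The denominator s^4 + 12s^3 + 54s^2 + 108s + 65 factors as (s + 1)(s^2 + 6s + 13)(s + 5), giving poles at s = -1, -3 ± 2j, -5.
Since all poles lie strictly in the left half-plane, the system is stable.

stable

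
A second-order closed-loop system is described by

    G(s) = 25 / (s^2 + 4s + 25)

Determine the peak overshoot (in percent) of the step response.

Comparing s^2 + 4s + 25 to s^2 + 2ζωₙs + ωₙ²: ωₙ = 5 rad/s and ζ = 4/(2·5) = 0.4.
%OS = 100·exp(−πζ/√(1−ζ²)) = 100·exp(−π·0.4/√(1−0.4²)) ≈ 25.4%.

%OS ≈ 25.4%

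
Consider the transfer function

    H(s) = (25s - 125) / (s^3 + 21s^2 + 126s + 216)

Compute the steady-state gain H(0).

Set s = 0: H(0) = (-125) / (216) = -125/216.

H(0) = -125/216 ≈ -0.5787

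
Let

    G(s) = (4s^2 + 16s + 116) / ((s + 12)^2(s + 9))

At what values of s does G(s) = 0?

s = -2 ± 5j

Set the numerator to zero: 4s^2 + 16s + 116 = 0, i.e. 4·(s^2 + 4s + 29) = 0.
Factoring: (s^2 + 4s + 29) = 0.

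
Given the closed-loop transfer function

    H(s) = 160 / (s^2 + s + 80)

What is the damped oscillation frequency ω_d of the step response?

Comparing s^2 + s + 80 to s^2 + 2ζωₙs + ωₙ²: ωₙ = √80 ≈ 8.944 rad/s and ζ = 1/(2·√80) ≈ 0.05590.
ζωₙ = 1/2 = 0.5, so ω_d = ωₙ√(1−ζ²) = √(ωₙ² − (ζωₙ)²) = √(80 − 0.5²) = √79.75 ≈ 8.930 rad/s.

ω_d ≈ 8.930 rad/s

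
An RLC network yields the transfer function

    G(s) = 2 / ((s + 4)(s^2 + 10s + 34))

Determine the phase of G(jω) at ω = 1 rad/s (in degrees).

∠G(j1) ≈ -30.89°

At s = j1: numerator = 2, denominator = 122 + j73.
∠G = ∠num − ∠den = 0° − (30.895°) = -30.89°.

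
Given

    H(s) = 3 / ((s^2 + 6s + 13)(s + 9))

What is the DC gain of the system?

At s = 0 each factor (s + a) contributes a and each (s^2 + bs + c) contributes c.
H(0) = 3·1 / ((13) · (9)) = 3/117 = 1/39.

H(0) = 1/39 ≈ 0.02564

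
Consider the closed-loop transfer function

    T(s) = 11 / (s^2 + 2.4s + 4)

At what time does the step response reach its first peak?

t_p ≈ 1.963 s

Comparing s^2 + 2.4s + 4 to s^2 + 2ζωₙs + ωₙ²: ωₙ = 2 rad/s and ζ = 2.4/(2·2) = 0.6.
ζωₙ = 2.4/2 = 1.2, so ω_d = ωₙ√(1−ζ²) = √(ωₙ² − (ζωₙ)²) = √(4 − 1.2²) = √2.56 = 1.600 rad/s.
t_p = π/ω_d = π/1.600 ≈ 1.963 s.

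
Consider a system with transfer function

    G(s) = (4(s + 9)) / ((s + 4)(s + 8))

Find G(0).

G(0) = 9/8 ≈ 1.125

At s = 0 each factor (s + a) contributes a and each (s^2 + bs + c) contributes c.
G(0) = 4·(9) / ((4) · (8)) = 36/32 = 9/8.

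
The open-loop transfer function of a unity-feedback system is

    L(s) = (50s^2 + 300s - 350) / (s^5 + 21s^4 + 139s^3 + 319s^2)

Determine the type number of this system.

Factor s from the denominator: s^5 + 21s^4 + 139s^3 + 319s^2 = s^2·(s^3 + 21s^2 + 139s + 319).
There are 2 poles at the origin, so the system is Type 2.

Type 2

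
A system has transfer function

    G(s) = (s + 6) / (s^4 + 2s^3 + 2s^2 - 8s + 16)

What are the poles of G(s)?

The poles are the roots of the denominator s^4 + 2s^3 + 2s^2 - 8s + 16 = 0.
No real roots exist; factor into two real quadratics: (s^2 + 4s + 8)(s^2 - 2s + 2) = 0.
Each quadratic gives a conjugate pair via the quadratic formula.

s = -2 ± 2j, 1 ± j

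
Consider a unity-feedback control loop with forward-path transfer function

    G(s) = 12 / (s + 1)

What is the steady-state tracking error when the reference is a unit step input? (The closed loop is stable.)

G(s) has no poles at the origin.
This is a Type 0 system. Kp = lim_{s→0} G(s) = 12/1.
e_ss = 1/(1 + Kp) = 1/(1 + 12) = 1/13 ≈ 0.07692.

e_ss = 0.07692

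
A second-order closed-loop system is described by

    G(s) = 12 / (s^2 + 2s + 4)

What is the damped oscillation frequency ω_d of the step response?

ω_d ≈ 1.732 rad/s

Comparing s^2 + 2s + 4 to s^2 + 2ζωₙs + ωₙ²: ωₙ = 2 rad/s and ζ = 2/(2·2) = 0.5.
ζωₙ = 2/2 = 1, so ω_d = ωₙ√(1−ζ²) = √(ωₙ² − (ζωₙ)²) = √(4 − 1²) = √3 ≈ 1.732 rad/s.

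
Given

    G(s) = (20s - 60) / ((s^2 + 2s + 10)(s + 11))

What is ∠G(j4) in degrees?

At s = j4: numerator = -60 + j80, denominator = -98 + j64.
∠G = ∠num − ∠den = 126.87° − (146.85°) = -19.98°.

∠G(j4) ≈ -19.98°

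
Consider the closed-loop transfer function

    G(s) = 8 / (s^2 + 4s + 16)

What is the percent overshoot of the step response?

%OS ≈ 16.3%

Comparing s^2 + 4s + 16 to s^2 + 2ζωₙs + ωₙ²: ωₙ = 4 rad/s and ζ = 4/(2·4) = 0.5.
%OS = 100·exp(−πζ/√(1−ζ²)) = 100·exp(−π·0.5/√(1−0.5²)) ≈ 16.3%.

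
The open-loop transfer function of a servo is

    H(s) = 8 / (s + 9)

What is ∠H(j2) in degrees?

∠H(j2) ≈ -12.53°

At s = j2: numerator = 8, denominator = 9 + j2.
∠H = ∠num − ∠den = 0° − (12.529°) = -12.53°.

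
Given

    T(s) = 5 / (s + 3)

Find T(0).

T(0) = 5/3 ≈ 1.667

At s = 0 each factor (s + a) contributes a and each (s^2 + bs + c) contributes c.
T(0) = 5·1 / ((3)) = 5/3 = 5/3.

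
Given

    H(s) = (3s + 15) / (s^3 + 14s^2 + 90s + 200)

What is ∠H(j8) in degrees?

At s = j8: numerator = 15 + j24, denominator = -696 + j208.
∠H = ∠num − ∠den = 57.995° − (163.36°) = -105.4°.

∠H(j8) ≈ -105.4°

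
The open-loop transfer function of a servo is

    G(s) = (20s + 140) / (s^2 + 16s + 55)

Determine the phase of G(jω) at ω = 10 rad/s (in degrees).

∠G(j10) ≈ -50.70°

At s = j10: numerator = 140 + j200, denominator = -45 + j160.
∠G = ∠num − ∠den = 55.008° − (105.71°) = -50.70°.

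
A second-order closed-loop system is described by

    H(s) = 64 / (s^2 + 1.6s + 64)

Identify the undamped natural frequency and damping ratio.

Compare the denominator to the standard form s^2 + 2ζωₙs + ωₙ².
ωₙ² = 64, so ωₙ = 8 rad/s.
2ζωₙ = 1.6, so ζ = 1.6/(2·8) = 0.1.

ωₙ = 8 rad/s, ζ = 0.1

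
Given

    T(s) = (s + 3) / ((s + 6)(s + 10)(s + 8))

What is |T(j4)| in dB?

Substitute s = j4: numerator = 3 + j4, denominator = 96 + j688.
|T(j4)| = |3 + j4| / |96 + j688| = 5 / 694.67 ≈ 0.007198.
In decibels: 20·log₁₀(0.007198) ≈ -42.9 dB.

|T(j4)|_dB ≈ -42.9 dB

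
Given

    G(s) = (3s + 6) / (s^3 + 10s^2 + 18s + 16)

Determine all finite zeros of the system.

Set the numerator to zero: 3s + 6 = 0, i.e. 3·(s + 2) = 0.
So s = -2.

s = -2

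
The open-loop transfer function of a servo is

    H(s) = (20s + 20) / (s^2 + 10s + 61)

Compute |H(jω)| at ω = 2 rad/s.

|H(j2)| ≈ 0.7403

Substitute s = j2: numerator = 20 + j40, denominator = 57 + j20.
|H(j2)| = |20 + j40| / |57 + j20| = 44.721 / 60.407 ≈ 0.7403.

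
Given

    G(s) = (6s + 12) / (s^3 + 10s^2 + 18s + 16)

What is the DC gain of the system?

Set s = 0: G(0) = (12) / (16) = 3/4.

G(0) = 3/4 ≈ 0.7500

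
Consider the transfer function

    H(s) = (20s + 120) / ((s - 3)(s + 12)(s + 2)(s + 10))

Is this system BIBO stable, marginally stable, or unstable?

The poles can be read from the denominator factors: s = 3, -12, -2, -10.
Since the pole(s) at s = 3 lie in the right half-plane, the system is unstable.

unstable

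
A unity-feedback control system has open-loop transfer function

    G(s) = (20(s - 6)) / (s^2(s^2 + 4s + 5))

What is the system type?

The denominator has 2 factors of s at the origin (free integrators), so this is a Type 2 system.

Type 2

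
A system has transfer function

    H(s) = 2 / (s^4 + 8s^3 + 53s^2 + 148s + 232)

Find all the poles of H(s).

s = -2 + 2j, -2 - 2j, -2 + 5j, -2 - 5j

The poles are the roots of the denominator s^4 + 8s^3 + 53s^2 + 148s + 232 = 0.
No real roots exist; factor into two real quadratics: (s^2 + 4s + 8)(s^2 + 4s + 29) = 0.
Each quadratic gives a conjugate pair via the quadratic formula.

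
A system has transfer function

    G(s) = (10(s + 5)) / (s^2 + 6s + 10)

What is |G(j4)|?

Substitute s = j4: numerator = 50 + j40, denominator = -6 + j24.
|G(j4)| = |50 + j40| / |-6 + j24| = 64.031 / 24.739 ≈ 2.588.

|G(j4)| ≈ 2.588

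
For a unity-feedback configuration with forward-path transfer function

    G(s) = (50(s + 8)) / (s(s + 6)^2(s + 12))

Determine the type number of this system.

Type 1

The denominator has 1 factor of s at the origin (free integrator), so this is a Type 1 system.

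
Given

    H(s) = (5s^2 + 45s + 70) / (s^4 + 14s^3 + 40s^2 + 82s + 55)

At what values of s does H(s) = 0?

s = -2, -7

Set the numerator to zero: 5s^2 + 45s + 70 = 0, i.e. 5·(s^2 + 9s + 14) = 0.
Factoring: (s + 2)(s + 7) = 0.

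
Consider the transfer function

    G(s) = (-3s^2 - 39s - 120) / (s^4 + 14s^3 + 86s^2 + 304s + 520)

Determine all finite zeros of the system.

s = -8, -5

Set the numerator to zero: -3s^2 - 39s - 120 = 0, i.e. -3·(s^2 + 13s + 40) = 0.
Factoring: (s + 8)(s + 5) = 0.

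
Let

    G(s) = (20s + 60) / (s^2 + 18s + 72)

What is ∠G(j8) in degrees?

∠G(j8) ≈ -17.38°

At s = j8: numerator = 60 + j160, denominator = 8 + j144.
∠G = ∠num − ∠den = 69.444° − (86.820°) = -17.38°.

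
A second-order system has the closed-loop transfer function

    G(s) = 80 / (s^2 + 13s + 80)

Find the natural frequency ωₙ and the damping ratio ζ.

Compare the denominator to the standard form s^2 + 2ζωₙs + ωₙ².
ωₙ² = 80, so ωₙ = √80 ≈ 8.944 rad/s.
2ζωₙ = 13, so ζ = 13/(2·√80) ≈ 0.7267.

ωₙ ≈ 8.944 rad/s, ζ ≈ 0.7267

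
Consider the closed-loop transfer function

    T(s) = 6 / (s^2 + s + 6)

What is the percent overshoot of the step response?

Comparing s^2 + s + 6 to s^2 + 2ζωₙs + ωₙ²: ωₙ = √6 ≈ 2.449 rad/s and ζ = 1/(2·√6) ≈ 0.2041.
%OS = 100·exp(−πζ/√(1−ζ²)) = 100·exp(−π·0.2041/√(1−0.2041²)) ≈ 51.9%.

%OS ≈ 51.9%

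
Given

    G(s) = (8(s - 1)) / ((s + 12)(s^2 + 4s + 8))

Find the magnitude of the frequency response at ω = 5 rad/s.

Substitute s = j5: numerator = -8 + j40, denominator = -304 + j155.
|G(j5)| = |-8 + j40| / |-304 + j155| = 40.792 / 341.23 ≈ 0.1195.

|G(j5)| ≈ 0.1195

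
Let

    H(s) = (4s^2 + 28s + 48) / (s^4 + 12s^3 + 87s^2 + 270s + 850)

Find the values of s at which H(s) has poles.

s = -5 ± 5j, -1 ± 4j

The poles are the roots of the denominator s^4 + 12s^3 + 87s^2 + 270s + 850 = 0.
No real roots exist; factor into two real quadratics: (s^2 + 10s + 50)(s^2 + 2s + 17) = 0.
Each quadratic gives a conjugate pair via the quadratic formula.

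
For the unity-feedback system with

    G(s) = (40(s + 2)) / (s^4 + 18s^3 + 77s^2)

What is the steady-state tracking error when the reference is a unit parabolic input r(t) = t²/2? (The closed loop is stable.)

e_ss = 0.9625

G(s) has 2 poles at the origin.
This is a Type 2 system. Ka = lim_{s→0} s^2·G(s) = 80/77.
e_ss = 1/Ka = 1/(80/77) = 77/80 ≈ 0.9625.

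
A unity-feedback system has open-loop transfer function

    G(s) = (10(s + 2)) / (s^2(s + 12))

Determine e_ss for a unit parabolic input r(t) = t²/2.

G(s) has 2 poles at the origin.
This is a Type 2 system. Ka = lim_{s→0} s^2·G(s) = 20/12 = 5/3.
e_ss = 1/Ka = 1/(5/3) = 3/5 ≈ 0.6000.

e_ss = 0.6000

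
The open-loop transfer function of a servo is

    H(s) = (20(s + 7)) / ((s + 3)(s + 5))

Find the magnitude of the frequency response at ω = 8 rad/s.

|H(j8)| ≈ 2.638

Substitute s = j8: numerator = 140 + j160, denominator = -49 + j64.
|H(j8)| = |140 + j160| / |-49 + j64| = 212.60 / 80.604 ≈ 2.638.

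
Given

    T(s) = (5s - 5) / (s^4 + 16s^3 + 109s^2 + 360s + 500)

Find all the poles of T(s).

s = -4 + 2j, -4 - 2j, -4 + 3j, -4 - 3j

The poles are the roots of the denominator s^4 + 16s^3 + 109s^2 + 360s + 500 = 0.
No real roots exist; factor into two real quadratics: (s^2 + 8s + 20)(s^2 + 8s + 25) = 0.
Each quadratic gives a conjugate pair via the quadratic formula.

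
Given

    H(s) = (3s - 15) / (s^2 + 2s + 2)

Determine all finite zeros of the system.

s = 5

Set the numerator to zero: 3s - 15 = 0, i.e. 3·(s - 5) = 0.
So s = 5.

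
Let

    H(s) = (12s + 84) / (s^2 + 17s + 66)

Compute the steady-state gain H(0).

H(0) = 14/11 ≈ 1.273

Set s = 0: H(0) = (84) / (66) = 14/11.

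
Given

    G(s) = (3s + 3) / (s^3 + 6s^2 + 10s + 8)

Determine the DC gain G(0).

G(0) = 3/8 ≈ 0.3750

Set s = 0: G(0) = (3) / (8) = 3/8.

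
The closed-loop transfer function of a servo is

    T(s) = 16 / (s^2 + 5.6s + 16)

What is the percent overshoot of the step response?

Comparing s^2 + 5.6s + 16 to s^2 + 2ζωₙs + ωₙ²: ωₙ = 4 rad/s and ζ = 5.6/(2·4) = 0.7.
%OS = 100·exp(−πζ/√(1−ζ²)) = 100·exp(−π·0.7/√(1−0.7²)) ≈ 4.60%.

%OS ≈ 4.60%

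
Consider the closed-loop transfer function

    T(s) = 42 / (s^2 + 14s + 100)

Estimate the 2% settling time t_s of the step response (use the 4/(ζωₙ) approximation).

Comparing s^2 + 14s + 100 to s^2 + 2ζωₙs + ωₙ²: ωₙ = 10 rad/s and ζ = 14/(2·10) = 0.7.
ζωₙ = 14/2 = 7, so t_s ≈ 4/(ζωₙ) = 4/7 ≈ 0.5714 s.

t_s ≈ 0.5714 s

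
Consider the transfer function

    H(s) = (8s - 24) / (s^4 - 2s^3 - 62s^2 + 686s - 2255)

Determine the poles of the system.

s = 4 + 5j, 4 - 5j, 5, -11

The poles are the roots of the denominator s^4 - 2s^3 - 62s^2 + 686s - 2255 = 0.
Trying s = 5: the polynomial evaluates to 0, so (s - 5) is a factor.
Dividing out leaves s^3 + 3s^2 - 47s + 451 = 0.
This factors further as (s^2 - 8s + 41)(s + 11) = 0.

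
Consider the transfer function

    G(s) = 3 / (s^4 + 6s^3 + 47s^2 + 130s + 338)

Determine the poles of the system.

s = -2 + 3j, -2 - 3j, -1 + 5j, -1 - 5j

The poles are the roots of the denominator s^4 + 6s^3 + 47s^2 + 130s + 338 = 0.
No real roots exist; factor into two real quadratics: (s^2 + 4s + 13)(s^2 + 2s + 26) = 0.
Each quadratic gives a conjugate pair via the quadratic formula.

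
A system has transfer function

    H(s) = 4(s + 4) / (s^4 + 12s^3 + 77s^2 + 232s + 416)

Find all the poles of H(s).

The poles are the roots of the denominator s^4 + 12s^3 + 77s^2 + 232s + 416 = 0.
No real roots exist; factor into two real quadratics: (s^2 + 4s + 13)(s^2 + 8s + 32) = 0.
Each quadratic gives a conjugate pair via the quadratic formula.

s = -2 + 3j, -2 - 3j, -4 + 4j, -4 - 4j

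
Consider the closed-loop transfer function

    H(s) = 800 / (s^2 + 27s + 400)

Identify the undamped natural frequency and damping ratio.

ωₙ = 20 rad/s, ζ = 0.675

Compare the denominator to the standard form s^2 + 2ζωₙs + ωₙ².
ωₙ² = 400, so ωₙ = 20 rad/s.
2ζωₙ = 27, so ζ = 27/(2·20) = 0.675.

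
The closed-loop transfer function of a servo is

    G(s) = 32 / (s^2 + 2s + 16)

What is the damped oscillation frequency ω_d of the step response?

Comparing s^2 + 2s + 16 to s^2 + 2ζωₙs + ωₙ²: ωₙ = 4 rad/s and ζ = 2/(2·4) = 0.25.
ζωₙ = 2/2 = 1, so ω_d = ωₙ√(1−ζ²) = √(ωₙ² − (ζωₙ)²) = √(16 − 1²) = √15 ≈ 3.873 rad/s.

ω_d ≈ 3.873 rad/s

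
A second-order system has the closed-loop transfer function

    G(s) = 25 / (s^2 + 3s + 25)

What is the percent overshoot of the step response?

%OS ≈ 37.2%

Comparing s^2 + 3s + 25 to s^2 + 2ζωₙs + ωₙ²: ωₙ = 5 rad/s and ζ = 3/(2·5) = 0.3.
%OS = 100·exp(−πζ/√(1−ζ²)) = 100·exp(−π·0.3/√(1−0.3²)) ≈ 37.2%.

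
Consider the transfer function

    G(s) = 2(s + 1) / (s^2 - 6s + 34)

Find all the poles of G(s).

The poles are the roots of the denominator s^2 - 6s + 34 = 0.
Using the quadratic formula: s = (6 ± √(-100))/2 = 3 ± 5j.

s = 3 + 5j, 3 - 5j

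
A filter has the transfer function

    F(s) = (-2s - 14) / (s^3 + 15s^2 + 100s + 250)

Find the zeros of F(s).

Set the numerator to zero: -2s - 14 = 0, i.e. -2·(s + 7) = 0.
So s = -7.

s = -7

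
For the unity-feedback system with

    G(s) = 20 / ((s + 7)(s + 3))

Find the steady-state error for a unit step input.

e_ss = 0.5122

G(s) has no poles at the origin.
This is a Type 0 system. Kp = lim_{s→0} G(s) = 20/21.
e_ss = 1/(1 + Kp) = 1/(1 + 20/21) = 21/41 ≈ 0.5122.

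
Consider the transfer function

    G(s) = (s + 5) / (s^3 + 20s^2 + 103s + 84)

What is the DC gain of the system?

Set s = 0: G(0) = (5) / (84) = 5/84.

G(0) = 5/84 ≈ 0.05952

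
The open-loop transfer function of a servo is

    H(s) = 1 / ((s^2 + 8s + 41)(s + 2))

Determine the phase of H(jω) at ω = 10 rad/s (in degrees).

∠H(j10) ≈ 154.9°

At s = j10: numerator = 1, denominator = -918 - j430.
∠H = ∠num − ∠den = 0° − (-154.90°) = 154.9°.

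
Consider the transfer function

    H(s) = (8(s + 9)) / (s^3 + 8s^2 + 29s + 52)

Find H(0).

Set s = 0: H(0) = (72) / (52) = 18/13.

H(0) = 18/13 ≈ 1.385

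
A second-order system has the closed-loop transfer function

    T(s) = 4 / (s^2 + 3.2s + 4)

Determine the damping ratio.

Compare the denominator to the standard form s^2 + 2ζωₙs + ωₙ².
ωₙ² = 4, so ωₙ = 2 rad/s.
2ζωₙ = 3.2, so ζ = 3.2/(2·2) = 0.8.
With ζ = 0.8 the response is underdamped.

ζ = 0.8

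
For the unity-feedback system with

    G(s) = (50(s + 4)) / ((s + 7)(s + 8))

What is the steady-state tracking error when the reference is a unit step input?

e_ss = 0.2188

G(s) has no poles at the origin.
This is a Type 0 system. Kp = lim_{s→0} G(s) = 200/56 = 25/7.
e_ss = 1/(1 + Kp) = 1/(1 + 25/7) = 7/32 ≈ 0.2188.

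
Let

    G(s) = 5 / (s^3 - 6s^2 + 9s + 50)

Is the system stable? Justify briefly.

The denominator s^3 - 6s^2 + 9s + 50 factors as (s + 2)(s^2 - 8s + 25), giving poles at s = -2, 4 ± 3j.
Since the pole(s) at s = 4 + 3j, 4 - 3j lie in the right half-plane, the system is unstable.

unstable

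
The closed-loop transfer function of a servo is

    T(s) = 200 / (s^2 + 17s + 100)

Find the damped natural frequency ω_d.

ω_d ≈ 5.268 rad/s

Comparing s^2 + 17s + 100 to s^2 + 2ζωₙs + ωₙ²: ωₙ = 10 rad/s and ζ = 17/(2·10) = 0.85.
ζωₙ = 17/2 = 8.5, so ω_d = ωₙ√(1−ζ²) = √(ωₙ² − (ζωₙ)²) = √(100 − 8.5²) = √27.75 ≈ 5.268 rad/s.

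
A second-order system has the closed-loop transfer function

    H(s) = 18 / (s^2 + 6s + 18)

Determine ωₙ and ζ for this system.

ωₙ ≈ 4.243 rad/s, ζ ≈ 0.7071

Compare the denominator to the standard form s^2 + 2ζωₙs + ωₙ².
ωₙ² = 18, so ωₙ = √18 ≈ 4.243 rad/s.
2ζωₙ = 6, so ζ = 6/(2·√18) ≈ 0.7071.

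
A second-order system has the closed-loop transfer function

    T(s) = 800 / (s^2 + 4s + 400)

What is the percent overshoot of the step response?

%OS ≈ 72.9%

Comparing s^2 + 4s + 400 to s^2 + 2ζωₙs + ωₙ²: ωₙ = 20 rad/s and ζ = 4/(2·20) = 0.1.
%OS = 100·exp(−πζ/√(1−ζ²)) = 100·exp(−π·0.1/√(1−0.1²)) ≈ 72.9%.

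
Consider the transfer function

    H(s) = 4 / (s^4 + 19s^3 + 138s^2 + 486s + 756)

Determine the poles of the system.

s = -3 + 3j, -3 - 3j, -6, -7

The poles are the roots of the denominator s^4 + 19s^3 + 138s^2 + 486s + 756 = 0.
Trying s = -6: the polynomial evaluates to 0, so (s + 6) is a factor.
Dividing out leaves s^3 + 13s^2 + 60s + 126 = 0.
This factors further as (s^2 + 6s + 18)(s + 7) = 0.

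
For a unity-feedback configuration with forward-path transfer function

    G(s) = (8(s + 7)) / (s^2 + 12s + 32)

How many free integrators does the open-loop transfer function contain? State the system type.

The denominator has no factor of s at the origin — no free integrator — so this is a Type 0 system.

Type 0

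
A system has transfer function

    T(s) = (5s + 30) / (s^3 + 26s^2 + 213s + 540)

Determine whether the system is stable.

The denominator s^3 + 26s^2 + 213s + 540 factors as (s + 12)(s + 9)(s + 5), giving poles at s = -12, -9, -5.
Since all poles lie strictly in the left half-plane, the system is stable.

stable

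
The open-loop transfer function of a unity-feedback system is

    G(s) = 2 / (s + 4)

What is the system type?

The denominator has no factor of s at the origin — no free integrator — so this is a Type 0 system.

Type 0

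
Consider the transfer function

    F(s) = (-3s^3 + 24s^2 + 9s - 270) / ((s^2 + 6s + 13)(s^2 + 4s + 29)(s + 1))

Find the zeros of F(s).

s = -3, 5, 6

Set the numerator to zero: -3s^3 + 24s^2 + 9s - 270 = 0, i.e. -3·(s^3 - 8s^2 - 3s + 90) = 0.
Factoring: (s + 3)(s - 5)(s - 6) = 0.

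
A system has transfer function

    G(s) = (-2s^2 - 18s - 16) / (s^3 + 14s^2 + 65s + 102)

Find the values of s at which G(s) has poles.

The poles are the roots of the denominator s^3 + 14s^2 + 65s + 102 = 0.
Trying s = -6: the polynomial evaluates to 0, so (s + 6) is a factor.
Dividing out leaves s^2 + 8s + 17 = 0.
The quadratic formula then gives s = -4 ± 1j.

s = -4 + j, -4 - j, -6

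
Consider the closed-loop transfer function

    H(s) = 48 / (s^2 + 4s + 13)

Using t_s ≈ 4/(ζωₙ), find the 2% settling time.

t_s ≈ 2 s

Comparing s^2 + 4s + 13 to s^2 + 2ζωₙs + ωₙ²: ωₙ = √13 ≈ 3.606 rad/s and ζ = 4/(2·√13) ≈ 0.5547.
ζωₙ = 4/2 = 2, so t_s ≈ 4/(ζωₙ) = 4/2 = 2 s.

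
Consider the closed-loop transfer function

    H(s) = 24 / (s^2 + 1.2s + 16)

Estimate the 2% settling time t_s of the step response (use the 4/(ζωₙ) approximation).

Comparing s^2 + 1.2s + 16 to s^2 + 2ζωₙs + ωₙ²: ωₙ = 4 rad/s and ζ = 1.2/(2·4) = 0.15.
ζωₙ = 1.2/2 = 0.6, so t_s ≈ 4/(ζωₙ) = 4/0.6 ≈ 6.667 s.

t_s ≈ 6.667 s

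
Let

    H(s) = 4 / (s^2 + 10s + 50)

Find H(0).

H(0) = 2/25 ≈ 0.08000

Set s = 0: H(0) = (4) / (50) = 2/25.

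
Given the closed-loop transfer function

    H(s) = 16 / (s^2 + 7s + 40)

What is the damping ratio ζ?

Compare the denominator to the standard form s^2 + 2ζωₙs + ωₙ².
ωₙ² = 40, so ωₙ = √40 ≈ 6.325 rad/s.
2ζωₙ = 7, so ζ = 7/(2·√40) ≈ 0.5534.

ζ ≈ 0.5534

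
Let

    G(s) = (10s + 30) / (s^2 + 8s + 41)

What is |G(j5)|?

Substitute s = j5: numerator = 30 + j50, denominator = 16 + j40.
|G(j5)| = |30 + j50| / |16 + j40| = 58.310 / 43.081 ≈ 1.353.

|G(j5)| ≈ 1.353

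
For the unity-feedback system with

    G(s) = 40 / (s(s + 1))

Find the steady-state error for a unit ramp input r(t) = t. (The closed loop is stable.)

G(s) has one pole at the origin.
This is a Type 1 system. Kv = lim_{s→0} s·G(s) = 40/1.
e_ss = 1/Kv = 1/(40) = 1/40 ≈ 0.02500.

e_ss = 0.02500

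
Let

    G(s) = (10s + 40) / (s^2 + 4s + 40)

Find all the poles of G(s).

The poles are the roots of the denominator s^2 + 4s + 40 = 0.
Using the quadratic formula: s = (-4 ± √(-144))/2 = -2 ± 6j.

s = -2 ± 6j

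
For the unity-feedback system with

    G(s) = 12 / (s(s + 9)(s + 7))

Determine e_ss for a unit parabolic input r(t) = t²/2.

e_ss = ∞

G(s) has one pole at the origin.
This is a Type 1 system; Ka = lim_{s→0} s^2·G(s) = 0, so the steady-state error for a parabola input is infinite.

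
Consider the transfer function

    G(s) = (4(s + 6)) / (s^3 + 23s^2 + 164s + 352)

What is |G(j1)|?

|G(j1)| ≈ 0.06627

Substitute s = j1: numerator = 24 + j4, denominator = 329 + j163.
|G(j1)| = |24 + j4| / |329 + j163| = 24.331 / 367.16 ≈ 0.06627.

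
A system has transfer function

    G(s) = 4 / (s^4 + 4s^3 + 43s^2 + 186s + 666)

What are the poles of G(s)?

The poles are the roots of the denominator s^4 + 4s^3 + 43s^2 + 186s + 666 = 0.
No real roots exist; factor into two real quadratics: (s^2 - 2s + 37)(s^2 + 6s + 18) = 0.
Each quadratic gives a conjugate pair via the quadratic formula.

s = 1 ± 6j, -3 ± 3j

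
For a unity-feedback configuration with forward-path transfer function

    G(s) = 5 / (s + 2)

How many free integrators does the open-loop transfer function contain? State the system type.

The denominator has no factor of s at the origin — no free integrator — so this is a Type 0 system.

Type 0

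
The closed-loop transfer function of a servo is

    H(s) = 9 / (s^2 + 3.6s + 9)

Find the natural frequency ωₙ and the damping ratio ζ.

Compare the denominator to the standard form s^2 + 2ζωₙs + ωₙ².
ωₙ² = 9, so ωₙ = 3 rad/s.
2ζωₙ = 3.6, so ζ = 3.6/(2·3) = 0.6.

ωₙ = 3 rad/s, ζ = 0.6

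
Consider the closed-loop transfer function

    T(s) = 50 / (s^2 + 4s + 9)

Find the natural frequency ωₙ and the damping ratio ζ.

ωₙ = 3 rad/s, ζ ≈ 0.6667

Compare the denominator to the standard form s^2 + 2ζωₙs + ωₙ².
ωₙ² = 9, so ωₙ = 3 rad/s.
2ζωₙ = 4, so ζ = 4/(2·3) ≈ 0.6667.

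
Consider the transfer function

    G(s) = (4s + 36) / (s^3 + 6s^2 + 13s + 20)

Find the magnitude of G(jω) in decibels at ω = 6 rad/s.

Substitute s = j6: numerator = 36 + j24, denominator = -196 - j138.
|G(j6)| = |36 + j24| / |-196 - j138| = 43.267 / 239.71 ≈ 0.1805.
In decibels: 20·log₁₀(0.1805) ≈ -14.9 dB.

|G(j6)|_dB ≈ -14.9 dB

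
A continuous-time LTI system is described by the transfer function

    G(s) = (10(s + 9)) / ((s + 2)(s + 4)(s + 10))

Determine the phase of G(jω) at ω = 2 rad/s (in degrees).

At s = j2: numerator = 90 + j20, denominator = 16 + j128.
∠G = ∠num − ∠den = 12.529° − (82.875°) = -70.35°.

∠G(j2) ≈ -70.35°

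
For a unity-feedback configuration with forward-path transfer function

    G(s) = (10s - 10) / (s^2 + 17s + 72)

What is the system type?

The denominator has no factor of s at the origin — no free integrator — so this is a Type 0 system.

Type 0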